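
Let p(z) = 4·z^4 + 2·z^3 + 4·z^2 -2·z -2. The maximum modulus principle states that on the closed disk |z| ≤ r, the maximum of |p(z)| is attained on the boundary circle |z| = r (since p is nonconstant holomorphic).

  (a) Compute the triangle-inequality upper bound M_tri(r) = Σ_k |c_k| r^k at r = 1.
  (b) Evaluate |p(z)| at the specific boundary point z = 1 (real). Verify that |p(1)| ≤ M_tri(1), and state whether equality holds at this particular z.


Coefficients: c_0 = -2, c_1 = -2, c_2 = 4, c_3 = 2, c_4 = 4. Radius r = 1.
Part (a). Triangle bound: M_tri(r) = Σ_k |c_k| r^k
  = |-2|·1^0 + |-2|·1^1 + |4|·1^2 + |2|·1^3 + |4|·1^4
  = 2 + 2 + 4 + 2 + 4 = 14.
This bounds M(r) := max_{|z|=r} |p(z)| from above; equality holds iff all terms c_k z^k can be made to align in phase at a single z on |z|=r.
Part (b). At z = 1 (real, on the circle |z| = r):
  p(1) = (-2)·1^0 + (-2)·1^1 + (4)·1^2 + (2)·1^3 + (4)·1^4 = 6.
  |p(1)| = 6.
Check: |p(1)| = 6 ≤ 14 = M_tri(1). ✓ Equality does not hold at z = 1 (the coefficients have mixed signs, so the terms do not all align in phase there).

M_tri(1) = 14; |p(1)| = 6; equality at z=1: no.


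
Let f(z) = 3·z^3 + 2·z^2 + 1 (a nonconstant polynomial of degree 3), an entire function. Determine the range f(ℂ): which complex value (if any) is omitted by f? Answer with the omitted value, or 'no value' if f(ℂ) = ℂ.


Little Picard bounds the complement of f(ℂ) to at most one point.
For every w ∈ ℂ, the equation p(z) − w = 0 is a nonconstant polynomial in z and hence has at least one root by the fundamental theorem of algebra. So p is surjective onto ℂ, omitting no value.

Omitted value: no value.


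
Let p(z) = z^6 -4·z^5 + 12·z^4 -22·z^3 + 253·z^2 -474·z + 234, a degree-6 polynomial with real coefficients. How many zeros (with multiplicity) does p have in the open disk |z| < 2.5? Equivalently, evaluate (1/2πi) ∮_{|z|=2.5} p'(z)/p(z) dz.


The zeros of p are: 1, 1, (-2 + 3i), (-2 - 3i), (3 + 3i), (3 - 3i).
Their magnitudes are: 1, 1, 3.606, 3.606, 4.243, 4.243.
Zeros with |z| < R = 2.5: 1, 1.
Count = 2.
By the argument principle, (1/2πi) ∮_{|z|=R} p'(z)/p(z) dz equals exactly this count.

Number of zeros inside |z| < 2.5: 2.


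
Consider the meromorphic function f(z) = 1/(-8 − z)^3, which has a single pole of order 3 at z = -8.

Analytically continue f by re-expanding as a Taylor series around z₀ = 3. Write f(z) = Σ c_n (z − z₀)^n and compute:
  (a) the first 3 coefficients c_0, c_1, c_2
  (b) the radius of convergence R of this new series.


Let w = z − z₀, so z = z₀ + w.
Then -8 − z = -8 − (z₀ + w) = (-8 − z₀) − w = -11 − w.
f(z) = 1/(-11 − w)^3 = (1/(-11)^3) · (1 − w/(-11))^{−3}.
By the binomial series (1−u)^{−3} = Σ_{n≥0} C(n+2, 2) u^n for |u|<1, with u = w/(-11):
  c_n = C(n+2, 2) / (-11)^(n+3).
  c_0 = 1/(-11)^3 = -1/1331.
  c_1 = 3/(-11)^4 = 3/14641.
  c_2 = 6/(-11)^5 = -6/161051.
The series is valid for |w/d| < 1, i.e. |z − z₀| < |d|.
Radius of convergence: R = |-8 − z₀| = |-11| = 11 (distance from z₀ to the singularity z = -8).

c_0 = -1/1331, c_1 = 3/14641, c_2 = -6/161051; R = 11.


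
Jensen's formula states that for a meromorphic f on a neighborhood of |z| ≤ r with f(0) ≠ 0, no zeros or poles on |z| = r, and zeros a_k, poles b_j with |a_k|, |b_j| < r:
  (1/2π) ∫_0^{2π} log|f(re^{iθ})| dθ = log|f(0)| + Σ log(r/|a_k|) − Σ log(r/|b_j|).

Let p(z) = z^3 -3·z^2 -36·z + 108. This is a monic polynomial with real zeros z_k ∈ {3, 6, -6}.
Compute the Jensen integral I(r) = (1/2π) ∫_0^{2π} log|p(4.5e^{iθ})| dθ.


Zeros: -6, 3, 6; r = 4.5.
Inside |z| < r: 3. Outside (|z| ≥ r): -6, 6.
p(0) = 108, so log|p(0)| = log(108) = 4.6821.
Apply Jensen: I(r) = log|p(0)| + Σ_k log(r/|z_k|), summed over zeros inside |z| < r.
  log(r/|z_k|) for z_k = 3: log(4.5/3) = 0.4055
  Outside zeros (-6, 6) contribute nothing to the Jensen sum.
Sum over inside zeros: 0.4055.
I(r) = log|p(0)| + (inside sum) = 4.6821 + 0.4055 = 5.0876.
Note: since some zeros are outside |z| ≤ r, the simplified n·log(r) form does NOT apply — only the inside zeros contribute.

I(r) ≈ 5.0876.


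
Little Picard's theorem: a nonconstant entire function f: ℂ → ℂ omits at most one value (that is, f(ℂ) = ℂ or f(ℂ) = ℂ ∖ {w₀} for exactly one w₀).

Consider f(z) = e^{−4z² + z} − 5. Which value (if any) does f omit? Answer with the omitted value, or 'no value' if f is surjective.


Little Picard bounds the complement of f(ℂ) to at most one point.
The exponent g(z) = −4z² + z is a nonconstant polynomial, hence surjective onto ℂ. So e^{g(z)} takes every value in {e^w : w ∈ ℂ} = ℂ ∖ {0}. Adding -5 shifts the range to ℂ ∖ {-5}. f omits exactly -5.

Omitted value: -5.


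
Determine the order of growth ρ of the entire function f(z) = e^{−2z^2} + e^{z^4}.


Each summand is entire of order 2 and 4 respectively (as in the single-exponential case). The order of a sum is at most the max of the orders, so ρ ≤ 4. For the lower bound: on |z|=r choose arg z so that 1z^4 is real positive; then |e^{1z^4}| = e^{1r^4} while |e^{-2z^2}| ≤ e^{2r^2} = o(e^{1r^4}). So |f| ≥ e^{1r^4}(1 − o(1)) and ρ ≥ 4. Hence ρ = max(2, 4) = 4.
Therefore ρ = 4.

Order ρ = 4.


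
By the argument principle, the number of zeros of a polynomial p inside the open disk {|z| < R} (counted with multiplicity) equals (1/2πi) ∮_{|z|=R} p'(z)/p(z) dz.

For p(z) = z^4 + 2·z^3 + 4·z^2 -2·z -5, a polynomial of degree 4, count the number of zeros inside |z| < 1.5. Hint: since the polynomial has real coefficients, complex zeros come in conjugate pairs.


The zeros of p are: 1, -1, (-1 + 2i), (-1 - 2i).
Their magnitudes are: 1, 1, 2.236, 2.236.
Zeros with |z| < R = 1.5: 1, -1.
Count = 2.
By the argument principle, (1/2πi) ∮_{|z|=R} p'(z)/p(z) dz equals exactly this count.

Number of zeros inside |z| < 1.5: 2.


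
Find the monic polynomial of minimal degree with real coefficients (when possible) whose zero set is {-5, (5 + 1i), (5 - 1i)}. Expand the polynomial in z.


The polynomial is p(z) = ∏_{α ∈ S} (z − α), where S = {-5, (5 + 1i), (5 - 1i)}.
Expanding the product yields: p(z) = z^3 -5·z^2 -24·z + 130.
Note conjugate pairs combine to real quadratics: (z − (5+1i))(z − (5−1i)) = z² − 10z + 26.
The resulting polynomial has degree 3 and real coefficients as required.

p(z) = z^3 -5·z^2 -24·z + 130.


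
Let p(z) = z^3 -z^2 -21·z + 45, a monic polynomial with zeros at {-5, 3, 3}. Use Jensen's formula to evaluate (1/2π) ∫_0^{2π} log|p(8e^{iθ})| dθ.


Zeros: -5, 3, 3; r = 8.
Inside |z| < r: -5, 3, 3. Outside (|z| ≥ r): ∅.
p(0) = 45, so log|p(0)| = log(45) = 3.8067.
Apply Jensen: I(r) = log|p(0)| + Σ_k log(r/|z_k|), summed over zeros inside |z| < r.
  log(r/|z_k|) for z_k = -5: log(8/5) = 0.4700
  log(r/|z_k|) for z_k = 3: log(8/3) = 0.9808
  log(r/|z_k|) for z_k = 3: log(8/3) = 0.9808
Sum over inside zeros: 2.4317.
I(r) = log|p(0)| + (inside sum) = 3.8067 + 2.4317 = 6.2383.
Closed form (all zeros inside, monic): I(r) = n·log(r) = 3·log(8) = 6.2383. ✓

I(r) ≈ 6.2383.


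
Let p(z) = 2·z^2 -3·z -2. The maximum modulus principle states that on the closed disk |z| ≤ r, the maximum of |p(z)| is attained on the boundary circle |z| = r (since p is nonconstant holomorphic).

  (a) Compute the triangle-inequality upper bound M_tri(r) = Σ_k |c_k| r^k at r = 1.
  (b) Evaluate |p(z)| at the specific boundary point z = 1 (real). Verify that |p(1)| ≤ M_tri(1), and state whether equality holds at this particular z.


Coefficients: c_0 = -2, c_1 = -3, c_2 = 2. Radius r = 1.
Part (a). Triangle bound: M_tri(r) = Σ_k |c_k| r^k
  = |-2|·1^0 + |-3|·1^1 + |2|·1^2
  = 2 + 3 + 2 = 7.
This bounds M(r) := max_{|z|=r} |p(z)| from above; equality holds iff all terms c_k z^k can be made to align in phase at a single z on |z|=r.
Part (b). At z = 1 (real, on the circle |z| = r):
  p(1) = (-2)·1^0 + (-3)·1^1 + (2)·1^2 = -3.
  |p(1)| = 3.
Check: |p(1)| = 3 ≤ 7 = M_tri(1). ✓ Equality does not hold at z = 1 (the coefficients have mixed signs, so the terms do not all align in phase there).

M_tri(1) = 7; |p(1)| = 3; equality at z=1: no.


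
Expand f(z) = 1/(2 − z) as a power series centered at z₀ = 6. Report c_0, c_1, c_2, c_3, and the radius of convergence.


Let w = z − z₀, so z = z₀ + w.
Then 2 − z = 2 − (z₀ + w) = (2 − z₀) − w = -4 − w.
f(z) = 1/(-4 − w) = (1/(-4)) · 1/(1 − w/(-4)) = Σ_{n≥0} w^n / (-4)^(n+1).
So c_n = 1/(-4)^(n+1):
  c_0 = 1/(-4)^1 = -1/4.
  c_1 = 1/(-4)^2 = 1/16.
  c_2 = 1/(-4)^3 = -1/64.
  c_3 = 1/(-4)^4 = 1/256.
The series is valid for |w/d| < 1, i.e. |z − z₀| < |d|.
Radius of convergence: R = |2 − z₀| = |-4| = 4 (distance from z₀ to the singularity z = 2).

c_0 = -1/4, c_1 = 1/16, c_2 = -1/64, c_3 = 1/256; R = 4.


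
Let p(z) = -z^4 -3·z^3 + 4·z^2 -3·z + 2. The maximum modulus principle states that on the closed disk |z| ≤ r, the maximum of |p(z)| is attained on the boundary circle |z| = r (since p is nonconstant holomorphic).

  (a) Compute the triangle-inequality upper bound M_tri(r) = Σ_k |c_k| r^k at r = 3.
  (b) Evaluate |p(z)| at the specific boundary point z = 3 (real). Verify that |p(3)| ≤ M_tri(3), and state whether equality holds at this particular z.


Coefficients: c_0 = 2, c_1 = -3, c_2 = 4, c_3 = -3, c_4 = -1. Radius r = 3.
Part (a). Triangle bound: M_tri(r) = Σ_k |c_k| r^k
  = |2|·3^0 + |-3|·3^1 + |4|·3^2 + |-3|·3^3 + |-1|·3^4
  = 2 + 9 + 36 + 81 + 81 = 209.
This bounds M(r) := max_{|z|=r} |p(z)| from above; equality holds iff all terms c_k z^k can be made to align in phase at a single z on |z|=r.
Part (b). At z = 3 (real, on the circle |z| = r):
  p(3) = (2)·3^0 + (-3)·3^1 + (4)·3^2 + (-3)·3^3 + (-1)·3^4 = -133.
  |p(3)| = 133.
Check: |p(3)| = 133 ≤ 209 = M_tri(3). ✓ Equality does not hold at z = 3 (the coefficients have mixed signs, so the terms do not all align in phase there).

M_tri(3) = 209; |p(3)| = 133; equality at z=3: no.


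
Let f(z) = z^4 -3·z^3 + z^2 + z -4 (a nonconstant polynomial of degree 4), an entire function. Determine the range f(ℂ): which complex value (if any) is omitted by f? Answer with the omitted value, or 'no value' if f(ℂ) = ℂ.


Little Picard bounds the complement of f(ℂ) to at most one point.
For every w ∈ ℂ, the equation p(z) − w = 0 is a nonconstant polynomial in z and hence has at least one root by the fundamental theorem of algebra. So p is surjective onto ℂ, omitting no value.

Omitted value: no value.


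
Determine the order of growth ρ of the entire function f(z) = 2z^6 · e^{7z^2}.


M(r) = max_{|z|=r} |2|·|z|^6·|e^{7z^2}| = 2·r^6 · e^{7r^2} (the factors attain their maxima compatibly on |z|=r). Then log M(r) = log 2 + 6·log r + 7r^2, dominated by the last term, so log log M(r) ~ 2·log r. The polynomial factor 2z^6 contributes only a log r term and does not affect the order. ρ = 2.
Therefore ρ = 2.

Order ρ = 2.


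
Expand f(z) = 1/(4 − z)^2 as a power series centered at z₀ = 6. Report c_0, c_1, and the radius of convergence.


Let w = z − z₀, so z = z₀ + w.
Then 4 − z = 4 − (z₀ + w) = (4 − z₀) − w = -2 − w.
f(z) = 1/(-2 − w)^2 = (1/(-2)^2) · (1 − w/(-2))^{−2}.
By the binomial series (1−u)^{−2} = Σ_{n≥0} C(n+1, 1) u^n for |u|<1, with u = w/(-2):
  c_n = C(n+1, 1) / (-2)^(n+2).
  c_0 = 1/(-2)^2 = 1/4.
  c_1 = 2/(-2)^3 = -1/4.
The series is valid for |w/d| < 1, i.e. |z − z₀| < |d|.
Radius of convergence: R = |4 − z₀| = |-2| = 2 (distance from z₀ to the singularity z = 4).

c_0 = 1/4, c_1 = -1/4; R = 2.


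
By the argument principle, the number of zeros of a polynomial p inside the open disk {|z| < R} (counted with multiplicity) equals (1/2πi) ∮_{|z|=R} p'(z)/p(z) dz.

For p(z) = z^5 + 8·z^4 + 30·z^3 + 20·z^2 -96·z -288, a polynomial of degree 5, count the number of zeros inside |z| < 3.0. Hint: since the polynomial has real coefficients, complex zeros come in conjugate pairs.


The zeros of p are: (-3 + 3i), (-3 - 3i), (-2 + 2i), (-2 - 2i), 2.
Their magnitudes are: 4.243, 4.243, 2.828, 2.828, 2.
Zeros with |z| < R = 3.0: (-2 + 2i), (-2 - 2i), 2.
Count = 3.
By the argument principle, (1/2πi) ∮_{|z|=R} p'(z)/p(z) dz equals exactly this count.

Number of zeros inside |z| < 3.0: 3.


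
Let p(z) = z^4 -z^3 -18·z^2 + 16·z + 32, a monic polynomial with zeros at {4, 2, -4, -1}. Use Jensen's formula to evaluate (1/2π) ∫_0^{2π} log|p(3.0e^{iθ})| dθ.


Zeros: -4, -1, 2, 4; r = 3.0.
Inside |z| < r: -1, 2. Outside (|z| ≥ r): -4, 4.
p(0) = 32, so log|p(0)| = log(32) = 3.4657.
Apply Jensen: I(r) = log|p(0)| + Σ_k log(r/|z_k|), summed over zeros inside |z| < r.
  log(r/|z_k|) for z_k = 2: log(3.0/2) = 0.4055
  log(r/|z_k|) for z_k = -1: log(3.0/1) = 1.0986
  Outside zeros (-4, 4) contribute nothing to the Jensen sum.
Sum over inside zeros: 1.5041.
I(r) = log|p(0)| + (inside sum) = 3.4657 + 1.5041 = 4.9698.
Note: since some zeros are outside |z| ≤ r, the simplified n·log(r) form does NOT apply — only the inside zeros contribute.

I(r) ≈ 4.9698.


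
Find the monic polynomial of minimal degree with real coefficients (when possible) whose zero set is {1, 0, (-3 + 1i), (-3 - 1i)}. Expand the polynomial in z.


The polynomial is p(z) = ∏_{α ∈ S} (z − α), where S = {1, 0, (-3 + 1i), (-3 - 1i)}.
Expanding the product yields: p(z) = z^4 + 5·z^3 + 4·z^2 -10·z.
Note conjugate pairs combine to real quadratics: (z − (-3+1i))(z − (-3−1i)) = z² + 6z + 10.
The resulting polynomial has degree 4 and real coefficients as required.

p(z) = z^4 + 5·z^3 + 4·z^2 -10·z.


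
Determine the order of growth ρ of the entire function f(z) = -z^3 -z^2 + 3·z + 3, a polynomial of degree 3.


|f(z)| ≤ Σ|c_k|·r^k = O(r^3) as r → ∞. Polynomial growth is O(e^{r^ε}) for every ε > 0 (since r^3/e^{r^ε} → 0), so ρ ≤ ε for all ε > 0, i.e. ρ = 0. Every nonconstant polynomial has order 0.
Therefore ρ = 0.

Order ρ = 0.


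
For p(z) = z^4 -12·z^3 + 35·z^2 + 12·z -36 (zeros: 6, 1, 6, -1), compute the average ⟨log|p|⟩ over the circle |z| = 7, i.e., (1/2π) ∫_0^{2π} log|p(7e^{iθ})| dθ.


Zeros: -1, 1, 6, 6; r = 7.
Inside |z| < r: -1, 1, 6, 6. Outside (|z| ≥ r): ∅.
p(0) = -36, so log|p(0)| = log(36) = 3.5835.
Apply Jensen: I(r) = log|p(0)| + Σ_k log(r/|z_k|), summed over zeros inside |z| < r.
  log(r/|z_k|) for z_k = 6: log(7/6) = 0.1542
  log(r/|z_k|) for z_k = 1: log(7/1) = 1.9459
  log(r/|z_k|) for z_k = 6: log(7/6) = 0.1542
  log(r/|z_k|) for z_k = -1: log(7/1) = 1.9459
Sum over inside zeros: 4.2001.
I(r) = log|p(0)| + (inside sum) = 3.5835 + 4.2001 = 7.7836.
Closed form (all zeros inside, monic): I(r) = n·log(r) = 4·log(7) = 7.7836. ✓

I(r) ≈ 7.7836.


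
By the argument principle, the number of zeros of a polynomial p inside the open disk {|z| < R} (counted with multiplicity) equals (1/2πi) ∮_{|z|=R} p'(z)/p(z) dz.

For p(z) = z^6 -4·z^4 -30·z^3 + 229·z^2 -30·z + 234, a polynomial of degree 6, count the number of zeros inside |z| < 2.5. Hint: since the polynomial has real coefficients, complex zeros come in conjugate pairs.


The zeros of p are: (-3 + 3i), (-3 - 3i), (3 + 2i), (3 - 2i), (0 + 1i), (0 - 1i).
Their magnitudes are: 4.243, 4.243, 3.606, 3.606, 1, 1.
Zeros with |z| < R = 2.5: (0 + 1i), (0 - 1i).
Count = 2.
By the argument principle, (1/2πi) ∮_{|z|=R} p'(z)/p(z) dz equals exactly this count.

Number of zeros inside |z| < 2.5: 2.


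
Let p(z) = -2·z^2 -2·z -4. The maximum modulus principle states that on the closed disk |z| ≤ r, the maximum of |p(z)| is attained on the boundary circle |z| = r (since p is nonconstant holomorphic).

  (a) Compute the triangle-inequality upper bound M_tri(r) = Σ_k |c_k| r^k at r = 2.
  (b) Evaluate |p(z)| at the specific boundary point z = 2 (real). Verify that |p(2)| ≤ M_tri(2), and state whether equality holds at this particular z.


Coefficients: c_0 = -4, c_1 = -2, c_2 = -2. Radius r = 2.
Part (a). Triangle bound: M_tri(r) = Σ_k |c_k| r^k
  = |-4|·2^0 + |-2|·2^1 + |-2|·2^2
  = 4 + 4 + 8 = 16.
This bounds M(r) := max_{|z|=r} |p(z)| from above; equality holds iff all terms c_k z^k can be made to align in phase at a single z on |z|=r.
Part (b). At z = 2 (real, on the circle |z| = r):
  p(2) = (-4)·2^0 + (-2)·2^1 + (-2)·2^2 = -16.
  |p(2)| = 16.
Since all nonzero coefficients share the same sign, |p(2)| = 16 = M_tri(2); the triangle bound is attained at z = 2, so in fact M(r) = 16.

M_tri(2) = 16; |p(2)| = 16; equality at z=2: yes.


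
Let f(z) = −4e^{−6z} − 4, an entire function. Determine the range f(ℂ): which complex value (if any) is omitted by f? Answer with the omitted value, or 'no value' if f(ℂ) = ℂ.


Little Picard bounds the complement of f(ℂ) to at most one point.
e^{−6z} is never zero on ℂ, so -4·e^{−6z} takes every value in ℂ ∖ {0}. Adding -4 shifts the range to ℂ ∖ {-4}. Thus f omits exactly the value -4.

Omitted value: -4.


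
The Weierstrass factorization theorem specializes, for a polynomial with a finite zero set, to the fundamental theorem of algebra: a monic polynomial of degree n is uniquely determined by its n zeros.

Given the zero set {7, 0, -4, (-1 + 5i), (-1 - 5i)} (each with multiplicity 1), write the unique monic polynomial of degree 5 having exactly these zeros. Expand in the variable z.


The polynomial is p(z) = ∏_{α ∈ S} (z − α), where S = {7, 0, -4, (-1 + 5i), (-1 - 5i)}.
Expanding the product yields: p(z) = z^5 -z^4 -8·z^3 -134·z^2 -728·z.
Note conjugate pairs combine to real quadratics: (z − (-1+5i))(z − (-1−5i)) = z² + 2z + 26.
The resulting polynomial has degree 5 and real coefficients as required.

p(z) = z^5 -z^4 -8·z^3 -134·z^2 -728·z.


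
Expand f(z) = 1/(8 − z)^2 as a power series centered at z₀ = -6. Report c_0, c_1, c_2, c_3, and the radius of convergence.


Let w = z − z₀, so z = z₀ + w.
Then 8 − z = 8 − (z₀ + w) = (8 − z₀) − w = 14 − w.
f(z) = 1/(14 − w)^2 = (1/(14)^2) · (1 − w/(14))^{−2}.
By the binomial series (1−u)^{−2} = Σ_{n≥0} C(n+1, 1) u^n for |u|<1, with u = w/(14):
  c_n = C(n+1, 1) / (14)^(n+2).
  c_0 = 1/(14)^2 = 1/196.
  c_1 = 2/(14)^3 = 1/1372.
  c_2 = 3/(14)^4 = 3/38416.
  c_3 = 4/(14)^5 = 1/134456.
The series is valid for |w/d| < 1, i.e. |z − z₀| < |d|.
Radius of convergence: R = |8 − z₀| = |14| = 14 (distance from z₀ to the singularity z = 8).

c_0 = 1/196, c_1 = 1/1372, c_2 = 3/38416, c_3 = 1/134456; R = 14.


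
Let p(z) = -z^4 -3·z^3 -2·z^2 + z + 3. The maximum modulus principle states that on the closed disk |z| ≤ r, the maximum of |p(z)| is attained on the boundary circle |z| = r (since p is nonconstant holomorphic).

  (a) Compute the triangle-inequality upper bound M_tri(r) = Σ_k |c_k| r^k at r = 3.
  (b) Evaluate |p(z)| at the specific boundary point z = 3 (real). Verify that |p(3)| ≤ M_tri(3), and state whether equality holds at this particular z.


Coefficients: c_0 = 3, c_1 = 1, c_2 = -2, c_3 = -3, c_4 = -1. Radius r = 3.
Part (a). Triangle bound: M_tri(r) = Σ_k |c_k| r^k
  = |3|·3^0 + |1|·3^1 + |-2|·3^2 + |-3|·3^3 + |-1|·3^4
  = 3 + 3 + 18 + 81 + 81 = 186.
This bounds M(r) := max_{|z|=r} |p(z)| from above; equality holds iff all terms c_k z^k can be made to align in phase at a single z on |z|=r.
Part (b). At z = 3 (real, on the circle |z| = r):
  p(3) = (3)·3^0 + (1)·3^1 + (-2)·3^2 + (-3)·3^3 + (-1)·3^4 = -174.
  |p(3)| = 174.
Check: |p(3)| = 174 ≤ 186 = M_tri(3). ✓ Equality does not hold at z = 3 (the coefficients have mixed signs, so the terms do not all align in phase there).

M_tri(3) = 186; |p(3)| = 174; equality at z=3: no.


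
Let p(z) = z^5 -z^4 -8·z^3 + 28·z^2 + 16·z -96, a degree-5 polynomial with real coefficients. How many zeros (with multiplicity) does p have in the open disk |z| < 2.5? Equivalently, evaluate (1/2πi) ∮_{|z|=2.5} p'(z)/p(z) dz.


The zeros of p are: (2 + 2i), (2 - 2i), -3, 2, -2.
Their magnitudes are: 2.828, 2.828, 3, 2, 2.
Zeros with |z| < R = 2.5: 2, -2.
Count = 2.
By the argument principle, (1/2πi) ∮_{|z|=R} p'(z)/p(z) dz equals exactly this count.

Number of zeros inside |z| < 2.5: 2.


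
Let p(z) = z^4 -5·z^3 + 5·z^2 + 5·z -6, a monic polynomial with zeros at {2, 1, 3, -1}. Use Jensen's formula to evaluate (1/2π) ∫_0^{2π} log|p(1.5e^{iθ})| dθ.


Zeros: -1, 1, 2, 3; r = 1.5.
Inside |z| < r: -1, 1. Outside (|z| ≥ r): 2, 3.
p(0) = -6, so log|p(0)| = log(6) = 1.7918.
Apply Jensen: I(r) = log|p(0)| + Σ_k log(r/|z_k|), summed over zeros inside |z| < r.
  log(r/|z_k|) for z_k = 1: log(1.5/1) = 0.4055
  log(r/|z_k|) for z_k = -1: log(1.5/1) = 0.4055
  Outside zeros (2, 3) contribute nothing to the Jensen sum.
Sum over inside zeros: 0.8109.
I(r) = log|p(0)| + (inside sum) = 1.7918 + 0.8109 = 2.6027.
Note: since some zeros are outside |z| ≤ r, the simplified n·log(r) form does NOT apply — only the inside zeros contribute.

I(r) ≈ 2.6027.


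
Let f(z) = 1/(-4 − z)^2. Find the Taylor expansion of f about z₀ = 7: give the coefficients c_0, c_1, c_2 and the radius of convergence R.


Let w = z − z₀, so z = z₀ + w.
Then -4 − z = -4 − (z₀ + w) = (-4 − z₀) − w = -11 − w.
f(z) = 1/(-11 − w)^2 = (1/(-11)^2) · (1 − w/(-11))^{−2}.
By the binomial series (1−u)^{−2} = Σ_{n≥0} C(n+1, 1) u^n for |u|<1, with u = w/(-11):
  c_n = C(n+1, 1) / (-11)^(n+2).
  c_0 = 1/(-11)^2 = 1/121.
  c_1 = 2/(-11)^3 = -2/1331.
  c_2 = 3/(-11)^4 = 3/14641.
The series is valid for |w/d| < 1, i.e. |z − z₀| < |d|.
Radius of convergence: R = |-4 − z₀| = |-11| = 11 (distance from z₀ to the singularity z = -4).

c_0 = 1/121, c_1 = -2/1331, c_2 = 3/14641; R = 11.


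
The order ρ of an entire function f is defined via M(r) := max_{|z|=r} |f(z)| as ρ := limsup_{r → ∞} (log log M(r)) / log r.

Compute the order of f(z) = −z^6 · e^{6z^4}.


M(r) = max_{|z|=r} |-1|·|z|^6·|e^{6z^4}| = 1·r^6 · e^{6r^4} (the factors attain their maxima compatibly on |z|=r). Then log M(r) = log 1 + 6·log r + 6r^4, dominated by the last term, so log log M(r) ~ 4·log r. The polynomial factor -1z^6 contributes only a log r term and does not affect the order. ρ = 4.
Therefore ρ = 4.

Order ρ = 4.


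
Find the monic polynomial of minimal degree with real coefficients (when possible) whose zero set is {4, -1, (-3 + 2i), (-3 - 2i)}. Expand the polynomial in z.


The polynomial is p(z) = ∏_{α ∈ S} (z − α), where S = {4, -1, (-3 + 2i), (-3 - 2i)}.
Expanding the product yields: p(z) = z^4 + 3·z^3 -9·z^2 -63·z -52.
Note conjugate pairs combine to real quadratics: (z − (-3+2i))(z − (-3−2i)) = z² + 6z + 13.
The resulting polynomial has degree 4 and real coefficients as required.

p(z) = z^4 + 3·z^3 -9·z^2 -63·z -52.


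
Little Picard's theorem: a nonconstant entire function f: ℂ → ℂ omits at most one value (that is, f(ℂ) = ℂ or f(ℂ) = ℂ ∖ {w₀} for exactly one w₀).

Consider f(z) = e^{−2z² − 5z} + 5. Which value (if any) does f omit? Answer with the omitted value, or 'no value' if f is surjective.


Little Picard bounds the complement of f(ℂ) to at most one point.
The exponent g(z) = −2z² − 5z is a nonconstant polynomial, hence surjective onto ℂ. So e^{g(z)} takes every value in {e^w : w ∈ ℂ} = ℂ ∖ {0}. Adding 5 shifts the range to ℂ ∖ {5}. f omits exactly 5.

Omitted value: 5.


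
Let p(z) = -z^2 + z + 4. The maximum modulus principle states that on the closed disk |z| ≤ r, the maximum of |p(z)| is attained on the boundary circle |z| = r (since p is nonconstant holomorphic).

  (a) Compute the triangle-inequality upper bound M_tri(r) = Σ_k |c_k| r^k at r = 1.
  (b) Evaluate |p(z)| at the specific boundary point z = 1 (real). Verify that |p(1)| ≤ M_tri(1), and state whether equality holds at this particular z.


Coefficients: c_0 = 4, c_1 = 1, c_2 = -1. Radius r = 1.
Part (a). Triangle bound: M_tri(r) = Σ_k |c_k| r^k
  = |4|·1^0 + |1|·1^1 + |-1|·1^2
  = 4 + 1 + 1 = 6.
This bounds M(r) := max_{|z|=r} |p(z)| from above; equality holds iff all terms c_k z^k can be made to align in phase at a single z on |z|=r.
Part (b). At z = 1 (real, on the circle |z| = r):
  p(1) = (4)·1^0 + (1)·1^1 + (-1)·1^2 = 4.
  |p(1)| = 4.
Check: |p(1)| = 4 ≤ 6 = M_tri(1). ✓ Equality does not hold at z = 1 (the coefficients have mixed signs, so the terms do not all align in phase there).

M_tri(1) = 6; |p(1)| = 4; equality at z=1: no.


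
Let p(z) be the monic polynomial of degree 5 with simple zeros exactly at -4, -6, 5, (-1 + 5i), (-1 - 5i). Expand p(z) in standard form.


The polynomial is p(z) = ∏_{α ∈ S} (z − α), where S = {-4, -6, 5, (-1 + 5i), (-1 - 5i)}.
Expanding the product yields: p(z) = z^5 + 7·z^4 + 10·z^3 -42·z^2 -916·z -3120.
Note conjugate pairs combine to real quadratics: (z − (-1+5i))(z − (-1−5i)) = z² + 2z + 26.
The resulting polynomial has degree 5 and real coefficients as required.

p(z) = z^5 + 7·z^4 + 10·z^3 -42·z^2 -916·z -3120.


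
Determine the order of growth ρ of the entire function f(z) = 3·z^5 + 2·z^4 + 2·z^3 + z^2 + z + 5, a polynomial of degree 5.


|f(z)| ≤ Σ|c_k|·r^k = O(r^5) as r → ∞. Polynomial growth is O(e^{r^ε}) for every ε > 0 (since r^5/e^{r^ε} → 0), so ρ ≤ ε for all ε > 0, i.e. ρ = 0. Every nonconstant polynomial has order 0.
Therefore ρ = 0.

Order ρ = 0.


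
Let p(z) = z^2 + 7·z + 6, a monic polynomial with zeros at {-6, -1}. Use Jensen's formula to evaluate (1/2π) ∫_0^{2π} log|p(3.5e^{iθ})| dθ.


Zeros: -6, -1; r = 3.5.
Inside |z| < r: -1. Outside (|z| ≥ r): -6.
p(0) = 6, so log|p(0)| = log(6) = 1.7918.
Apply Jensen: I(r) = log|p(0)| + Σ_k log(r/|z_k|), summed over zeros inside |z| < r.
  log(r/|z_k|) for z_k = -1: log(3.5/1) = 1.2528
  Outside zeros (-6) contribute nothing to the Jensen sum.
Sum over inside zeros: 1.2528.
I(r) = log|p(0)| + (inside sum) = 1.7918 + 1.2528 = 3.0445.
Note: since some zeros are outside |z| ≤ r, the simplified n·log(r) form does NOT apply — only the inside zeros contribute.

I(r) ≈ 3.0445.


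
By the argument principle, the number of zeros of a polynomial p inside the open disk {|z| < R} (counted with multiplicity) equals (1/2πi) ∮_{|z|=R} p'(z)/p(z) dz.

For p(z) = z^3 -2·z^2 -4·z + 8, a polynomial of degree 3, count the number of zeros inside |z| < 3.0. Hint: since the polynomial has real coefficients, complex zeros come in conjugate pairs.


The zeros of p are: 2, -2, 2.
Their magnitudes are: 2, 2, 2.
Zeros with |z| < R = 3.0: 2, -2, 2.
Count = 3.
By the argument principle, (1/2πi) ∮_{|z|=R} p'(z)/p(z) dz equals exactly this count.

Number of zeros inside |z| < 3.0: 3.


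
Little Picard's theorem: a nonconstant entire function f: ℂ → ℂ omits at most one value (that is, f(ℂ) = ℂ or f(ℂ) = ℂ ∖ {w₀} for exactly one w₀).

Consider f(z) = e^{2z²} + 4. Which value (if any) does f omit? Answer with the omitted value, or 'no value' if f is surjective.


Little Picard bounds the complement of f(ℂ) to at most one point.
The exponent g(z) = 2z² is a nonconstant polynomial, hence surjective onto ℂ. So e^{g(z)} takes every value in {e^w : w ∈ ℂ} = ℂ ∖ {0}. Adding 4 shifts the range to ℂ ∖ {4}. f omits exactly 4.

Omitted value: 4.


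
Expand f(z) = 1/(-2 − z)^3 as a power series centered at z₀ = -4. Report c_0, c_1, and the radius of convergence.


Let w = z − z₀, so z = z₀ + w.
Then -2 − z = -2 − (z₀ + w) = (-2 − z₀) − w = 2 − w.
f(z) = 1/(2 − w)^3 = (1/(2)^3) · (1 − w/(2))^{−3}.
By the binomial series (1−u)^{−3} = Σ_{n≥0} C(n+2, 2) u^n for |u|<1, with u = w/(2):
  c_n = C(n+2, 2) / (2)^(n+3).
  c_0 = 1/(2)^3 = 1/8.
  c_1 = 3/(2)^4 = 3/16.
The series is valid for |w/d| < 1, i.e. |z − z₀| < |d|.
Radius of convergence: R = |-2 − z₀| = |2| = 2 (distance from z₀ to the singularity z = -2).

c_0 = 1/8, c_1 = 3/16; R = 2.


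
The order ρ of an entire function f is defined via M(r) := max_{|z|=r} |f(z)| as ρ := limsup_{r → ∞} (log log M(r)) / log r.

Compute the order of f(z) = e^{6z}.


|e^{6z}| = e^{Re(6·z) + 0} ≤ e^{6|z|^1 + 0} = e^{6r^1 + 0} on |z| = r, so ρ ≤ 1. Choosing z on |z|=r so that 6·z is real positive (always possible by picking arg z appropriately) gives |f(z)| = e^{6r^1 + 0}, matching the bound. The additive constant 0 does not affect log log M(r) ~ 1·log r. Hence ρ = 1.
Therefore ρ = 1.

Order ρ = 1.


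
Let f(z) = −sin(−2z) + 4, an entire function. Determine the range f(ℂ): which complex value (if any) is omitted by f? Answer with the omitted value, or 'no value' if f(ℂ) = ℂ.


Little Picard bounds the complement of f(ℂ) to at most one point.
sin is entire and surjective onto ℂ: for every w ∈ ℂ, sin(ζ) = w has a solution ζ ∈ ℂ (e.g., via the complex inverse arcsin). With ζ = −2z this gives z = ζ/(-2). Then -1·sin(−2z) takes every value in -1·ℂ = ℂ, and adding 4 is a bijection of ℂ. So f is surjective and omits no value. (Note: only on the real line is sin bounded by [−1, 1].)

Omitted value: no value.


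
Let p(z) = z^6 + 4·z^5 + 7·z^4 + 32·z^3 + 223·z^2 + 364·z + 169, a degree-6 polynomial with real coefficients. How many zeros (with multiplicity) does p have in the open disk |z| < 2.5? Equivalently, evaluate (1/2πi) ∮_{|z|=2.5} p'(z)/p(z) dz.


The zeros of p are: (2 + 3i), (2 - 3i), -1, -1, (-3 + 2i), (-3 - 2i).
Their magnitudes are: 3.606, 3.606, 1, 1, 3.606, 3.606.
Zeros with |z| < R = 2.5: -1, -1.
Count = 2.
By the argument principle, (1/2πi) ∮_{|z|=R} p'(z)/p(z) dz equals exactly this count.

Number of zeros inside |z| < 2.5: 2.


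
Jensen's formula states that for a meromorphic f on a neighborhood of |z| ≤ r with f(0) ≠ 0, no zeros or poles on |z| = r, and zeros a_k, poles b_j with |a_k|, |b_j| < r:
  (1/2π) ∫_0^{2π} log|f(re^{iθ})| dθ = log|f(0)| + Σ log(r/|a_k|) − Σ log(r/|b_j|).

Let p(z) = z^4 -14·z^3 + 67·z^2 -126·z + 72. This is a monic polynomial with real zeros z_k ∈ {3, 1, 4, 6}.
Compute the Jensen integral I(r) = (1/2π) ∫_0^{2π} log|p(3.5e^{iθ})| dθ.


Zeros: 1, 3, 4, 6; r = 3.5.
Inside |z| < r: 1, 3. Outside (|z| ≥ r): 4, 6.
p(0) = 72, so log|p(0)| = log(72) = 4.2767.
Apply Jensen: I(r) = log|p(0)| + Σ_k log(r/|z_k|), summed over zeros inside |z| < r.
  log(r/|z_k|) for z_k = 3: log(3.5/3) = 0.1542
  log(r/|z_k|) for z_k = 1: log(3.5/1) = 1.2528
  Outside zeros (4, 6) contribute nothing to the Jensen sum.
Sum over inside zeros: 1.4069.
I(r) = log|p(0)| + (inside sum) = 4.2767 + 1.4069 = 5.6836.
Note: since some zeros are outside |z| ≤ r, the simplified n·log(r) form does NOT apply — only the inside zeros contribute.

I(r) ≈ 5.6836.


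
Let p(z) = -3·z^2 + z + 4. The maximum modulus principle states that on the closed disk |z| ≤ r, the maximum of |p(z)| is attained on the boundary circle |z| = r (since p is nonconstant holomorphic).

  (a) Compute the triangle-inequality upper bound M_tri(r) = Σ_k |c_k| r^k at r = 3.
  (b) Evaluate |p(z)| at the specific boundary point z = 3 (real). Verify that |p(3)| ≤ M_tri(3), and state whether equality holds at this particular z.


Coefficients: c_0 = 4, c_1 = 1, c_2 = -3. Radius r = 3.
Part (a). Triangle bound: M_tri(r) = Σ_k |c_k| r^k
  = |4|·3^0 + |1|·3^1 + |-3|·3^2
  = 4 + 3 + 27 = 34.
This bounds M(r) := max_{|z|=r} |p(z)| from above; equality holds iff all terms c_k z^k can be made to align in phase at a single z on |z|=r.
Part (b). At z = 3 (real, on the circle |z| = r):
  p(3) = (4)·3^0 + (1)·3^1 + (-3)·3^2 = -20.
  |p(3)| = 20.
Check: |p(3)| = 20 ≤ 34 = M_tri(3). ✓ Equality does not hold at z = 3 (the coefficients have mixed signs, so the terms do not all align in phase there).

M_tri(3) = 34; |p(3)| = 20; equality at z=3: no.


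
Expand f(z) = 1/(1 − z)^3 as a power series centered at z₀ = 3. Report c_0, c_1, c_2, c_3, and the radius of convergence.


Let w = z − z₀, so z = z₀ + w.
Then 1 − z = 1 − (z₀ + w) = (1 − z₀) − w = -2 − w.
f(z) = 1/(-2 − w)^3 = (1/(-2)^3) · (1 − w/(-2))^{−3}.
By the binomial series (1−u)^{−3} = Σ_{n≥0} C(n+2, 2) u^n for |u|<1, with u = w/(-2):
  c_n = C(n+2, 2) / (-2)^(n+3).
  c_0 = 1/(-2)^3 = -1/8.
  c_1 = 3/(-2)^4 = 3/16.
  c_2 = 6/(-2)^5 = -3/16.
  c_3 = 10/(-2)^6 = 5/32.
The series is valid for |w/d| < 1, i.e. |z − z₀| < |d|.
Radius of convergence: R = |1 − z₀| = |-2| = 2 (distance from z₀ to the singularity z = 1).

c_0 = -1/8, c_1 = 3/16, c_2 = -3/16, c_3 = 5/32; R = 2.


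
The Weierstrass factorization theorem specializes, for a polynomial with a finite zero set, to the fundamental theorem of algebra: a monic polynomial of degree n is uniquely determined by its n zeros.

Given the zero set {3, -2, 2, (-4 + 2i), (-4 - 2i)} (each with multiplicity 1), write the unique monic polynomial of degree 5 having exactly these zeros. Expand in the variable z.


The polynomial is p(z) = ∏_{α ∈ S} (z − α), where S = {3, -2, 2, (-4 + 2i), (-4 - 2i)}.
Expanding the product yields: p(z) = z^5 + 5·z^4 -8·z^3 -80·z^2 + 16·z + 240.
Note conjugate pairs combine to real quadratics: (z − (-4+2i))(z − (-4−2i)) = z² + 8z + 20.
The resulting polynomial has degree 5 and real coefficients as required.

p(z) = z^5 + 5·z^4 -8·z^3 -80·z^2 + 16·z + 240.


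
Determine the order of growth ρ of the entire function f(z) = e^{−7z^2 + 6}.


|e^{−7z^2 + 6}| = e^{Re(-7·z^2) + 6} ≤ e^{7|z|^2 + 6} = e^{7r^2 + 6} on |z| = r, so ρ ≤ 2. Choosing z on |z|=r so that -7·z^2 is real positive (always possible by picking arg z appropriately) gives |f(z)| = e^{7r^2 + 6}, matching the bound. The additive constant 6 does not affect log log M(r) ~ 2·log r. Hence ρ = 2.
Therefore ρ = 2.

Order ρ = 2.


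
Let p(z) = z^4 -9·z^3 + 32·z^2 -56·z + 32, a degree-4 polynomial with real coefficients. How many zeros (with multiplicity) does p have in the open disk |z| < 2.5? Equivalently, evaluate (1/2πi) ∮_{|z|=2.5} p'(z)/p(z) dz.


The zeros of p are: (2 + 2i), (2 - 2i), 4, 1.
Their magnitudes are: 2.828, 2.828, 4, 1.
Zeros with |z| < R = 2.5: 1.
Count = 1.
By the argument principle, (1/2πi) ∮_{|z|=R} p'(z)/p(z) dz equals exactly this count.

Number of zeros inside |z| < 2.5: 1.


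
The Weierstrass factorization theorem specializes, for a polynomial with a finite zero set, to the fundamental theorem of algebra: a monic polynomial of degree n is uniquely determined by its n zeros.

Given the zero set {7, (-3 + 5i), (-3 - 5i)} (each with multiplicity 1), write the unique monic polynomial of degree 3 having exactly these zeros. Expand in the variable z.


The polynomial is p(z) = ∏_{α ∈ S} (z − α), where S = {7, (-3 + 5i), (-3 - 5i)}.
Expanding the product yields: p(z) = z^3 -z^2 -8·z -238.
Note conjugate pairs combine to real quadratics: (z − (-3+5i))(z − (-3−5i)) = z² + 6z + 34.
The resulting polynomial has degree 3 and real coefficients as required.

p(z) = z^3 -z^2 -8·z -238.


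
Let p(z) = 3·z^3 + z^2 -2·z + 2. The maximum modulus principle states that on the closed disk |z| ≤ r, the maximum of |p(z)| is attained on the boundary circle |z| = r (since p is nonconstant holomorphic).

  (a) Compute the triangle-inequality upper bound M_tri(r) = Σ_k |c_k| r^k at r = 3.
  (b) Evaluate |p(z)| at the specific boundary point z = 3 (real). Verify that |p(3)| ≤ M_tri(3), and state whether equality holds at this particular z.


Coefficients: c_0 = 2, c_1 = -2, c_2 = 1, c_3 = 3. Radius r = 3.
Part (a). Triangle bound: M_tri(r) = Σ_k |c_k| r^k
  = |2|·3^0 + |-2|·3^1 + |1|·3^2 + |3|·3^3
  = 2 + 6 + 9 + 81 = 98.
This bounds M(r) := max_{|z|=r} |p(z)| from above; equality holds iff all terms c_k z^k can be made to align in phase at a single z on |z|=r.
Part (b). At z = 3 (real, on the circle |z| = r):
  p(3) = (2)·3^0 + (-2)·3^1 + (1)·3^2 + (3)·3^3 = 86.
  |p(3)| = 86.
Check: |p(3)| = 86 ≤ 98 = M_tri(3). ✓ Equality does not hold at z = 3 (the coefficients have mixed signs, so the terms do not all align in phase there).

M_tri(3) = 98; |p(3)| = 86; equality at z=3: no.


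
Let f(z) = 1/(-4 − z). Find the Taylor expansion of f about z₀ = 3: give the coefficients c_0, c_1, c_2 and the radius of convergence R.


Let w = z − z₀, so z = z₀ + w.
Then -4 − z = -4 − (z₀ + w) = (-4 − z₀) − w = -7 − w.
f(z) = 1/(-7 − w) = (1/(-7)) · 1/(1 − w/(-7)) = Σ_{n≥0} w^n / (-7)^(n+1).
So c_n = 1/(-7)^(n+1):
  c_0 = 1/(-7)^1 = -1/7.
  c_1 = 1/(-7)^2 = 1/49.
  c_2 = 1/(-7)^3 = -1/343.
The series is valid for |w/d| < 1, i.e. |z − z₀| < |d|.
Radius of convergence: R = |-4 − z₀| = |-7| = 7 (distance from z₀ to the singularity z = -4).

c_0 = -1/7, c_1 = 1/49, c_2 = -1/343; R = 7.


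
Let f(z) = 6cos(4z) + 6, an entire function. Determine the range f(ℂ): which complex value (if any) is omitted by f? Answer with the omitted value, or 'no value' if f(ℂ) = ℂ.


Little Picard bounds the complement of f(ℂ) to at most one point.
cos is entire and surjective onto ℂ: for every w ∈ ℂ, cos(ζ) = w has a solution ζ ∈ ℂ (e.g., via the complex inverse arccos). With ζ = 4z this gives z = ζ/(4). Then 6·cos(4z) takes every value in 6·ℂ = ℂ, and adding 6 is a bijection of ℂ. So f is surjective and omits no value. (Note: only on the real line is cos bounded by [−1, 1].)

Omitted value: no value.


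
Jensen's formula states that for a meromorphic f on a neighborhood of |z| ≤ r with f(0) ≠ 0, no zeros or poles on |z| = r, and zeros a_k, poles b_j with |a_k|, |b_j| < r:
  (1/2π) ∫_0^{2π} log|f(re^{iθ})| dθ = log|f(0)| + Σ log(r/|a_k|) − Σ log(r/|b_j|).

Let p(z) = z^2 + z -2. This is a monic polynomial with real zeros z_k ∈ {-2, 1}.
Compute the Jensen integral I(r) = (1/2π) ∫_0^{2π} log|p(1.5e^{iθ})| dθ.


Zeros: -2, 1; r = 1.5.
Inside |z| < r: 1. Outside (|z| ≥ r): -2.
p(0) = -2, so log|p(0)| = log(2) = 0.6931.
Apply Jensen: I(r) = log|p(0)| + Σ_k log(r/|z_k|), summed over zeros inside |z| < r.
  log(r/|z_k|) for z_k = 1: log(1.5/1) = 0.4055
  Outside zeros (-2) contribute nothing to the Jensen sum.
Sum over inside zeros: 0.4055.
I(r) = log|p(0)| + (inside sum) = 0.6931 + 0.4055 = 1.0986.
Note: since some zeros are outside |z| ≤ r, the simplified n·log(r) form does NOT apply — only the inside zeros contribute.

I(r) ≈ 1.0986.


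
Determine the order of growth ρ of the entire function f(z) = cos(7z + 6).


cos(w) is a linear combination of e^{iw} and e^{−iw} (or e^w, e^{−w} in the hyperbolic case), so |cos(w)| ≤ e^{|w|}. With w = 7z + 6, |w| ≤ 7|z| + 6 = 7r + 6 on |z| = r, giving M(r) ≤ e^{7r + 6}, so ρ ≤ 1. On a suitable ray (z = it for sin/cos; z = t for sinh/cosh, t real → ∞), |cos(7z + 6)| grows like e^{7|t|}/2, so ρ ≥ 1. Hence ρ = 1.
Therefore ρ = 1.

Order ρ = 1.


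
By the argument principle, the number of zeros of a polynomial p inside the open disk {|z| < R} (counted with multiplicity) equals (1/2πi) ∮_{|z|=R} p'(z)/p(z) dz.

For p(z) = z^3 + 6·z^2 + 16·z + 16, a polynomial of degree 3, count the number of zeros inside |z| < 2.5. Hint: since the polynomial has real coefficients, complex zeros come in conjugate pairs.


The zeros of p are: (-2 + 2i), (-2 - 2i), -2.
Their magnitudes are: 2.828, 2.828, 2.
Zeros with |z| < R = 2.5: -2.
Count = 1.
By the argument principle, (1/2πi) ∮_{|z|=R} p'(z)/p(z) dz equals exactly this count.

Number of zeros inside |z| < 2.5: 1.


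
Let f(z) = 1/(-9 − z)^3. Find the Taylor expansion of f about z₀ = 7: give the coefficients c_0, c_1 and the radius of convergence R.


Let w = z − z₀, so z = z₀ + w.
Then -9 − z = -9 − (z₀ + w) = (-9 − z₀) − w = -16 − w.
f(z) = 1/(-16 − w)^3 = (1/(-16)^3) · (1 − w/(-16))^{−3}.
By the binomial series (1−u)^{−3} = Σ_{n≥0} C(n+2, 2) u^n for |u|<1, with u = w/(-16):
  c_n = C(n+2, 2) / (-16)^(n+3).
  c_0 = 1/(-16)^3 = -1/4096.
  c_1 = 3/(-16)^4 = 3/65536.
The series is valid for |w/d| < 1, i.e. |z − z₀| < |d|.
Radius of convergence: R = |-9 − z₀| = |-16| = 16 (distance from z₀ to the singularity z = -9).

c_0 = -1/4096, c_1 = 3/65536; R = 16.
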